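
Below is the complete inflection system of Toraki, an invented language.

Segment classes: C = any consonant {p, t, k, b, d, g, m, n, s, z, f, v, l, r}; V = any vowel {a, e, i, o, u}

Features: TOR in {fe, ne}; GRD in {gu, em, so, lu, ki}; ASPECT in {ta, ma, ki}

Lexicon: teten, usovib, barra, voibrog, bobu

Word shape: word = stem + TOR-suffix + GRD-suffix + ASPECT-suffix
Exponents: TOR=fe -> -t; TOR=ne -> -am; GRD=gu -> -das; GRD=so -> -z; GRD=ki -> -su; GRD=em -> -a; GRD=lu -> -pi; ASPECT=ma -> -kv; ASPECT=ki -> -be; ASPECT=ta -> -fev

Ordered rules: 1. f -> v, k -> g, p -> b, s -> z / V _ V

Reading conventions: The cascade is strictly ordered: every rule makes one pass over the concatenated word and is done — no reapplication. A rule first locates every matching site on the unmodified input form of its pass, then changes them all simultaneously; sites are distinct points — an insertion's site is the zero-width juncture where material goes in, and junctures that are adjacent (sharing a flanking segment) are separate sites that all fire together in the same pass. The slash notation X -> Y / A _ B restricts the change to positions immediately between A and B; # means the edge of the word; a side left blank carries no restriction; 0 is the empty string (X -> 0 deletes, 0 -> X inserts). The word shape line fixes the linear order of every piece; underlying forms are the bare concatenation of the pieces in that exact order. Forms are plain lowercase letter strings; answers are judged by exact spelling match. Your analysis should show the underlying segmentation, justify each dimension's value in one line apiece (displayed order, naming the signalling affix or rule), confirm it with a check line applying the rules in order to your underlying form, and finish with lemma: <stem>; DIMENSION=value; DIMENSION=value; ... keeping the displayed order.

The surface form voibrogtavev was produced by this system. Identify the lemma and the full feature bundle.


underlying: voibrog-t-a-fev
TOR=fe - signalled by the affix -t
GRD=em - signalled by the affix -a
ASPECT=ta - signalled by the affix -fev
check: voibrogtafev -> voibrogtavev
lemma: voibrog; TOR=fe; GRD=em; ASPECT=ta


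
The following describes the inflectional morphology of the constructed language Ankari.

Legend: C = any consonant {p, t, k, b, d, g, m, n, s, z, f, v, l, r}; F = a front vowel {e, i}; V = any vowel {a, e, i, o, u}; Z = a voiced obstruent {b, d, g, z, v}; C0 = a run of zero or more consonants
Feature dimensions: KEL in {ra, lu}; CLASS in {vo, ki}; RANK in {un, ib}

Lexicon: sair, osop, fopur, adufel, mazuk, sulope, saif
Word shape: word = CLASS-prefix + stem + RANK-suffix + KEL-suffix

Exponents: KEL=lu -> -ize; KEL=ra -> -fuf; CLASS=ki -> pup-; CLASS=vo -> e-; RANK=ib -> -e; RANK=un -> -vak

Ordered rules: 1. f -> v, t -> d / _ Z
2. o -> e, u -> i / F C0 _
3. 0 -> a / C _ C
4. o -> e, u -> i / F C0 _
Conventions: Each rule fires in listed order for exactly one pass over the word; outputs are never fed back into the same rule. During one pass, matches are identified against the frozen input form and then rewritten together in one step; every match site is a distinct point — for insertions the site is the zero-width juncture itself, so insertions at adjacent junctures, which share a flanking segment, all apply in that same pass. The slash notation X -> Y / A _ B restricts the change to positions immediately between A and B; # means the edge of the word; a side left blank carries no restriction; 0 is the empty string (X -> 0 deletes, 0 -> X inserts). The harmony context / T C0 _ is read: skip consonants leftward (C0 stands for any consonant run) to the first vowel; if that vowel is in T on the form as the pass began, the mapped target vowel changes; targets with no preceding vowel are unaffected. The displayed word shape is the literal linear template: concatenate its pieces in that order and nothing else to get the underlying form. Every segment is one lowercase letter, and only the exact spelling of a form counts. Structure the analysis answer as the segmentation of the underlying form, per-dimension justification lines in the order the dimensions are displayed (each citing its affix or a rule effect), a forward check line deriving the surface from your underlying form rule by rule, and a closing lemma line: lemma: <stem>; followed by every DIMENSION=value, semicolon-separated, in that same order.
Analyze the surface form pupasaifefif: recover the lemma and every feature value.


underlying: pup-saif-e-fuf
KEL=ra - signalled by the affix -fuf
CLASS=ki - signalled by the affix pup-
RANK=ib - signalled by the affix -e
check: pupsaifefuf -> pupsaifefuf -> pupsaifefif -> pupasaifefif -> pupasaifefif
lemma: saif; KEL=ra; CLASS=ki; RANK=ib


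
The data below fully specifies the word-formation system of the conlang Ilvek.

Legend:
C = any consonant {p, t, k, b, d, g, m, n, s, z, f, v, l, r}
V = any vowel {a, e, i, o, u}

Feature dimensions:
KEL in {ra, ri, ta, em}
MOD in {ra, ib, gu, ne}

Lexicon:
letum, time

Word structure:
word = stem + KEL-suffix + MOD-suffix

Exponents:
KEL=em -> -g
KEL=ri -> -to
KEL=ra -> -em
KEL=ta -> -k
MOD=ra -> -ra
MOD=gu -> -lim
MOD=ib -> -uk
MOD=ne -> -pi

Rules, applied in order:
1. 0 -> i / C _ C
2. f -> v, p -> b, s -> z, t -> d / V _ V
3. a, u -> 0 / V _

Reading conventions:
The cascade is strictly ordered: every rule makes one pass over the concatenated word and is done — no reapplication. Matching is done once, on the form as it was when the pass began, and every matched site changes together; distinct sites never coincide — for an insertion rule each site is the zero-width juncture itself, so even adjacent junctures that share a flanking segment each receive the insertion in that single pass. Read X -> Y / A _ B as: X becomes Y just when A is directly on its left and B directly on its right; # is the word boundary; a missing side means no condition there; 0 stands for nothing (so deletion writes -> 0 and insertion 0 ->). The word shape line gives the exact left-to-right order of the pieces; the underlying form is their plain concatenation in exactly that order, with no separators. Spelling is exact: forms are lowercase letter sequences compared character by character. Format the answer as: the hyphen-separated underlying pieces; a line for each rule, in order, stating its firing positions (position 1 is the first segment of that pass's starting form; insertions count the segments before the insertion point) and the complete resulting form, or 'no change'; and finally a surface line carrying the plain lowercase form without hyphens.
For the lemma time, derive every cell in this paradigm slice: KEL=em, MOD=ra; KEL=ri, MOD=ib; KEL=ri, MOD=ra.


cell KEL=em, MOD=ra:
underlying: time-g-ra
1. 0 -> i / C _ C: inserts after position(s) 5: timegira
2. f -> v, p -> b, s -> z, t -> d / V _ V: no change
3. a, u -> 0 / V _: no change
surface: timegira

cell KEL=ri, MOD=ib:
underlying: time-to-uk
1. 0 -> i / C _ C: no change
2. f -> v, p -> b, s -> z, t -> d / V _ V: fires at position(s) 5: timedouk
3. a, u -> 0 / V _: fires at position(s) 7: timedok
surface: timedok

cell KEL=ri, MOD=ra:
underlying: time-to-ra
1. 0 -> i / C _ C: no change
2. f -> v, p -> b, s -> z, t -> d / V _ V: fires at position(s) 5: timedora
3. a, u -> 0 / V _: no change
surface: timedora


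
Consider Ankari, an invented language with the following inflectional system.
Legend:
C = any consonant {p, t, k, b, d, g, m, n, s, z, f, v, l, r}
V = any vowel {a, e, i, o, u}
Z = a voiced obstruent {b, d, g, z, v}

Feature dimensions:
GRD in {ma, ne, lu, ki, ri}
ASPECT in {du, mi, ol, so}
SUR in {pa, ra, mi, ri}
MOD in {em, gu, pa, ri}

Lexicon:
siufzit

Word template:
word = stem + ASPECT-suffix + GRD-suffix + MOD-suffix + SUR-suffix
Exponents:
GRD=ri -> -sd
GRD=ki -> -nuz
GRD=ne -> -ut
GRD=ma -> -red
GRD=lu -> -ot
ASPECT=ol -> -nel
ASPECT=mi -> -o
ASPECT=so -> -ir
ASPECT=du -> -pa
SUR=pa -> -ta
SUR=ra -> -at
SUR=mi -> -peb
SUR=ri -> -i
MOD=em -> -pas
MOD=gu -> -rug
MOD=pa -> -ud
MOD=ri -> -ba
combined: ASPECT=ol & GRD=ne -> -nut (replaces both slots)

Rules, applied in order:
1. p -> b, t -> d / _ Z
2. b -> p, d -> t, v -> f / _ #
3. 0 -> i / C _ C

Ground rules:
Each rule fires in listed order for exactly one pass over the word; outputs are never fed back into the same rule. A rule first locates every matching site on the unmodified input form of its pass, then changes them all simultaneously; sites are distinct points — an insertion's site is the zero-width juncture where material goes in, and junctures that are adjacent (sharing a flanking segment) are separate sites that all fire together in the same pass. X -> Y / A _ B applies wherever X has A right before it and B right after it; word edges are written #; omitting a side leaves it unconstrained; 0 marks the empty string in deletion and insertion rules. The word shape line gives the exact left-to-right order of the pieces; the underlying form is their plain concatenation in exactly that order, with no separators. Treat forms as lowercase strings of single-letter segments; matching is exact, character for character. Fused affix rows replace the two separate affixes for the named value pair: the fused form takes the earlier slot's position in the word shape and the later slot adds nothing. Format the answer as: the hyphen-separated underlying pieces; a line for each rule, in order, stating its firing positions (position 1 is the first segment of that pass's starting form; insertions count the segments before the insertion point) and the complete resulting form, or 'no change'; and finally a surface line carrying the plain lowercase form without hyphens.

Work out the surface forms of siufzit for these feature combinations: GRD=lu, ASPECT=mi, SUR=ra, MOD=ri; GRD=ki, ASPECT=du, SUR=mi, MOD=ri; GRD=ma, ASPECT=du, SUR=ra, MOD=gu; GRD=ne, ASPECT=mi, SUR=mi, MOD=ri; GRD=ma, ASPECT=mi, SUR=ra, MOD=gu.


cell GRD=lu, ASPECT=mi, SUR=ra, MOD=ri:
underlying: siufzit-o-ot-ba-at
1. p -> b, t -> d / _ Z: fires at position(s) 10: siufzitoodbaat
2. b -> p, d -> t, v -> f / _ #: no change
3. 0 -> i / C _ C: inserts after position(s) 4, 10: siufizitoodibaat
surface: siufizitoodibaat

cell GRD=ki, ASPECT=du, SUR=mi, MOD=ri:
underlying: siufzit-pa-nuz-ba-peb
1. p -> b, t -> d / _ Z: no change
2. b -> p, d -> t, v -> f / _ #: fires at position(s) 17: siufzitpanuzbapep
3. 0 -> i / C _ C: inserts after position(s) 4, 7, 12: siufizitipanuzibapep
surface: siufizitipanuzibapep

cell GRD=ma, ASPECT=du, SUR=ra, MOD=gu:
underlying: siufzit-pa-red-rug-at
1. p -> b, t -> d / _ Z: no change
2. b -> p, d -> t, v -> f / _ #: no change
3. 0 -> i / C _ C: inserts after position(s) 4, 7, 12: siufizitiparedirugat
surface: siufizitiparedirugat

cell GRD=ne, ASPECT=mi, SUR=mi, MOD=ri:
underlying: siufzit-o-ut-ba-peb
1. p -> b, t -> d / _ Z: fires at position(s) 10: siufzitoudbapeb
2. b -> p, d -> t, v -> f / _ #: fires at position(s) 15: siufzitoudbapep
3. 0 -> i / C _ C: inserts after position(s) 4, 10: siufizitoudibapep
surface: siufizitoudibapep

cell GRD=ma, ASPECT=mi, SUR=ra, MOD=gu:
underlying: siufzit-o-red-rug-at
1. p -> b, t -> d / _ Z: no change
2. b -> p, d -> t, v -> f / _ #: no change
3. 0 -> i / C _ C: inserts after position(s) 4, 11: siufizitoredirugat
surface: siufizitoredirugat


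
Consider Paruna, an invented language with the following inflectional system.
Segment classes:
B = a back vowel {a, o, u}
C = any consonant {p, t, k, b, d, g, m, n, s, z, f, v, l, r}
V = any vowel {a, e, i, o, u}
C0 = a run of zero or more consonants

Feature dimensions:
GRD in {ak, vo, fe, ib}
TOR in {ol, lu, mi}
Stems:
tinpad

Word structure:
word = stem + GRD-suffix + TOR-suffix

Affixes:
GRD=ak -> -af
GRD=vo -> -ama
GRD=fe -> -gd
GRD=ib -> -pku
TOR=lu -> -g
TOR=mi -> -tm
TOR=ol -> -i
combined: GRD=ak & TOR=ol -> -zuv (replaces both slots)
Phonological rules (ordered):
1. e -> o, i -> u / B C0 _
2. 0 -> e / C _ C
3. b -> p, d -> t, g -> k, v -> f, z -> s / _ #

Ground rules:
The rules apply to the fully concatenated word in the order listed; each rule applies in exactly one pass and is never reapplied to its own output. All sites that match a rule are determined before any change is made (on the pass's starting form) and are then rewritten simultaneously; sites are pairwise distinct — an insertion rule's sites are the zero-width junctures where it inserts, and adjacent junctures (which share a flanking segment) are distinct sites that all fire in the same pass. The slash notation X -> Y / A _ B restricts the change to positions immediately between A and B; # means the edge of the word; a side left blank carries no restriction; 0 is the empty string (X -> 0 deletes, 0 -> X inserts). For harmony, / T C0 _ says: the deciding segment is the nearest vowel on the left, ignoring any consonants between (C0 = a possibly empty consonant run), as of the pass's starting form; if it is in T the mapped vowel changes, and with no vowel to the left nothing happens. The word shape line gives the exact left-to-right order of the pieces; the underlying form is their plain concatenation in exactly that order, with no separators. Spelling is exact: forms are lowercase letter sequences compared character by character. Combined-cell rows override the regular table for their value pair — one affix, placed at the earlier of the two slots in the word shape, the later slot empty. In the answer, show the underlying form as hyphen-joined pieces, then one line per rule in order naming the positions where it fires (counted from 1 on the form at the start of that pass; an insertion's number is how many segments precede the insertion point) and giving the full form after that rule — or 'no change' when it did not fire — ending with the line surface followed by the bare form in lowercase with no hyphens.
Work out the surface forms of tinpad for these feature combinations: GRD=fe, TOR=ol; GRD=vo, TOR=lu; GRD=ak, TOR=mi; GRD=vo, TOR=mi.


cell GRD=fe, TOR=ol:
underlying: tinpad-gd-i
1. e -> o, i -> u / B C0 _: fires at position(s) 9: tinpadgdu
2. 0 -> e / C _ C: inserts after position(s) 3, 6, 7: tinepadegedu
3. b -> p, d -> t, g -> k, v -> f, z -> s / _ #: no change
surface: tinepadegedu

cell GRD=vo, TOR=lu:
underlying: tinpad-ama-g
1. e -> o, i -> u / B C0 _: no change
2. 0 -> e / C _ C: inserts after position(s) 3: tinepadamag
3. b -> p, d -> t, g -> k, v -> f, z -> s / _ #: fires at position(s) 11: tinepadamak
surface: tinepadamak

cell GRD=ak, TOR=mi:
underlying: tinpad-af-tm
1. e -> o, i -> u / B C0 _: no change
2. 0 -> e / C _ C: inserts after position(s) 3, 8, 9: tinepadafetem
3. b -> p, d -> t, g -> k, v -> f, z -> s / _ #: no change
surface: tinepadafetem

cell GRD=vo, TOR=mi:
underlying: tinpad-ama-tm
1. e -> o, i -> u / B C0 _: no change
2. 0 -> e / C _ C: inserts after position(s) 3, 10: tinepadamatem
3. b -> p, d -> t, g -> k, v -> f, z -> s / _ #: no change
surface: tinepadamatem


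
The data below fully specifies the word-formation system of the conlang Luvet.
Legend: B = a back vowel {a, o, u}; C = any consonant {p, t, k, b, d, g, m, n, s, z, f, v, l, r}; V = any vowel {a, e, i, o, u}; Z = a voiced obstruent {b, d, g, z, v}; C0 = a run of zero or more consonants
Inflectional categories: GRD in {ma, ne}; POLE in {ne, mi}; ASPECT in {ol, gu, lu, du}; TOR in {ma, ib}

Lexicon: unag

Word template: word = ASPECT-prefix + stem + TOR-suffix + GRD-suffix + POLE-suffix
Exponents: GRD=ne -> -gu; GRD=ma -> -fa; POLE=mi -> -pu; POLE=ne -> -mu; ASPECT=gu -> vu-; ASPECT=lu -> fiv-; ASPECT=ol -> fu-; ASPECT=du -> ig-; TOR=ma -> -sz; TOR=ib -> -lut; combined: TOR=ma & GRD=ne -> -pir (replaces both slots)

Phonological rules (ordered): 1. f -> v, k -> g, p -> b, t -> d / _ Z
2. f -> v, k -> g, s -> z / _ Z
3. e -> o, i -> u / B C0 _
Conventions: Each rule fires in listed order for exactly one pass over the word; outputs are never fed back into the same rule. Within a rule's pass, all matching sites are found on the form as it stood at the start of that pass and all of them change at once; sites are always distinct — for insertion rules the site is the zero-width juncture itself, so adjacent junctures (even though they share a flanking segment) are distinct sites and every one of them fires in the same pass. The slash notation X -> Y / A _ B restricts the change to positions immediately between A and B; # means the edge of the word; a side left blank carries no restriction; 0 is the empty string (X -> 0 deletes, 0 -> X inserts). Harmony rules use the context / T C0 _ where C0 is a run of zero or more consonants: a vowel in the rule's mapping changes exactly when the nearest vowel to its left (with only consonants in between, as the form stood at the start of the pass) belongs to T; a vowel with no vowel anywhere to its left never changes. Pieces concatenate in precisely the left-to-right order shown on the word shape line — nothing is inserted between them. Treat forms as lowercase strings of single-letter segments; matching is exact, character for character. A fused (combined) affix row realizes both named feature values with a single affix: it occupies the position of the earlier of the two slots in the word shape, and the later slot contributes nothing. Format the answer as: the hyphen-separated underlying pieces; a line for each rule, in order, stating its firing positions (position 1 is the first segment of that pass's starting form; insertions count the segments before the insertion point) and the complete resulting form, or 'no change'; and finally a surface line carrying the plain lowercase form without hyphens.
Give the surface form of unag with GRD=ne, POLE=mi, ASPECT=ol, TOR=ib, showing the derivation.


underlying: fu-unag-lut-gu-pu
1. f -> v, k -> g, p -> b, t -> d / _ Z: fires at position(s) 9: fuunagludgupu
2. f -> v, k -> g, s -> z / _ Z: no change
3. e -> o, i -> u / B C0 _: no change
surface: fuunagludgupu


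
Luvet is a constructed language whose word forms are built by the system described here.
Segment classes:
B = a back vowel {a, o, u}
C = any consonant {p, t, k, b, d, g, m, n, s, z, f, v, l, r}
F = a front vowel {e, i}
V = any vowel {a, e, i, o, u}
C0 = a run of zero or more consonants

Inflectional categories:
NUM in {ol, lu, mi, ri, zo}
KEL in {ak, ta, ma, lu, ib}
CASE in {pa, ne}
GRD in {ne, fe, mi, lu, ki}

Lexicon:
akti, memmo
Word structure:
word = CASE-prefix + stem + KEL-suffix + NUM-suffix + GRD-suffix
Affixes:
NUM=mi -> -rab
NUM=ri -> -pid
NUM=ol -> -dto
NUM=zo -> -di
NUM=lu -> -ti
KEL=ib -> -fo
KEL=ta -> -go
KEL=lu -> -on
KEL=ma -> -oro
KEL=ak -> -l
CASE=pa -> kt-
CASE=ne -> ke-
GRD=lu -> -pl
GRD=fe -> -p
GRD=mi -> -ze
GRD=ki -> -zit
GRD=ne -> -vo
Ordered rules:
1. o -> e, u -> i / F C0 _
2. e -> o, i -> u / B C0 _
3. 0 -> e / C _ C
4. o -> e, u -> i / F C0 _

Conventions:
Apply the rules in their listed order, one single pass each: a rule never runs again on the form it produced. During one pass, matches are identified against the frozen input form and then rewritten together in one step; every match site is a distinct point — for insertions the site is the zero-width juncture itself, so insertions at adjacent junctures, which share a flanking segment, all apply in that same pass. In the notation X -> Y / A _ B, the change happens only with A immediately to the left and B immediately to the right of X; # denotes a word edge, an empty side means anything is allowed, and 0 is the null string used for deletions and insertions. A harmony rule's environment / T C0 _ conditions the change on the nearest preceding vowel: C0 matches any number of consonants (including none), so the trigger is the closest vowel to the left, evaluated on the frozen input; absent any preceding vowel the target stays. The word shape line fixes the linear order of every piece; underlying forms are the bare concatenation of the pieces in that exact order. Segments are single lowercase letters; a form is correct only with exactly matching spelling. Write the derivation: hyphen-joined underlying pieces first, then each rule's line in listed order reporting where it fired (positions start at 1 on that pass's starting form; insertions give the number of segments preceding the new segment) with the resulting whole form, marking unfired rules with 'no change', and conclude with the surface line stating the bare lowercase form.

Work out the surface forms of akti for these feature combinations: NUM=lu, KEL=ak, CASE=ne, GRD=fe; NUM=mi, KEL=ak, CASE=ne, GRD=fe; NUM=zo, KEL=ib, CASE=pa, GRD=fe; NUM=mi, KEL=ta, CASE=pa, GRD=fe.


cell NUM=lu, KEL=ak, CASE=ne, GRD=fe:
underlying: ke-akti-l-ti-p
1. o -> e, u -> i / F C0 _: no change
2. e -> o, i -> u / B C0 _: fires at position(s) 6: keaktultip
3. 0 -> e / C _ C: inserts after position(s) 4, 7: keaketuletip
4. o -> e, u -> i / F C0 _: fires at position(s) 7: keaketiletip
surface: keaketiletip

cell NUM=mi, KEL=ak, CASE=ne, GRD=fe:
underlying: ke-akti-l-rab-p
1. o -> e, u -> i / F C0 _: no change
2. e -> o, i -> u / B C0 _: fires at position(s) 6: keaktulrabp
3. 0 -> e / C _ C: inserts after position(s) 4, 7, 10: keaketulerabep
4. o -> e, u -> i / F C0 _: fires at position(s) 7: keaketilerabep
surface: keaketilerabep

cell NUM=zo, KEL=ib, CASE=pa, GRD=fe:
underlying: kt-akti-fo-di-p
1. o -> e, u -> i / F C0 _: fires at position(s) 8: ktaktifedip
2. e -> o, i -> u / B C0 _: fires at position(s) 6: ktaktufedip
3. 0 -> e / C _ C: inserts after position(s) 1, 4: ketaketufedip
4. o -> e, u -> i / F C0 _: fires at position(s) 8: ketaketifedip
surface: ketaketifedip

cell NUM=mi, KEL=ta, CASE=pa, GRD=fe:
underlying: kt-akti-go-rab-p
1. o -> e, u -> i / F C0 _: fires at position(s) 8: ktaktigerabp
2. e -> o, i -> u / B C0 _: fires at position(s) 6: ktaktugerabp
3. 0 -> e / C _ C: inserts after position(s) 1, 4, 11: ketaketugerabep
4. o -> e, u -> i / F C0 _: fires at position(s) 8: ketaketigerabep
surface: ketaketigerabep


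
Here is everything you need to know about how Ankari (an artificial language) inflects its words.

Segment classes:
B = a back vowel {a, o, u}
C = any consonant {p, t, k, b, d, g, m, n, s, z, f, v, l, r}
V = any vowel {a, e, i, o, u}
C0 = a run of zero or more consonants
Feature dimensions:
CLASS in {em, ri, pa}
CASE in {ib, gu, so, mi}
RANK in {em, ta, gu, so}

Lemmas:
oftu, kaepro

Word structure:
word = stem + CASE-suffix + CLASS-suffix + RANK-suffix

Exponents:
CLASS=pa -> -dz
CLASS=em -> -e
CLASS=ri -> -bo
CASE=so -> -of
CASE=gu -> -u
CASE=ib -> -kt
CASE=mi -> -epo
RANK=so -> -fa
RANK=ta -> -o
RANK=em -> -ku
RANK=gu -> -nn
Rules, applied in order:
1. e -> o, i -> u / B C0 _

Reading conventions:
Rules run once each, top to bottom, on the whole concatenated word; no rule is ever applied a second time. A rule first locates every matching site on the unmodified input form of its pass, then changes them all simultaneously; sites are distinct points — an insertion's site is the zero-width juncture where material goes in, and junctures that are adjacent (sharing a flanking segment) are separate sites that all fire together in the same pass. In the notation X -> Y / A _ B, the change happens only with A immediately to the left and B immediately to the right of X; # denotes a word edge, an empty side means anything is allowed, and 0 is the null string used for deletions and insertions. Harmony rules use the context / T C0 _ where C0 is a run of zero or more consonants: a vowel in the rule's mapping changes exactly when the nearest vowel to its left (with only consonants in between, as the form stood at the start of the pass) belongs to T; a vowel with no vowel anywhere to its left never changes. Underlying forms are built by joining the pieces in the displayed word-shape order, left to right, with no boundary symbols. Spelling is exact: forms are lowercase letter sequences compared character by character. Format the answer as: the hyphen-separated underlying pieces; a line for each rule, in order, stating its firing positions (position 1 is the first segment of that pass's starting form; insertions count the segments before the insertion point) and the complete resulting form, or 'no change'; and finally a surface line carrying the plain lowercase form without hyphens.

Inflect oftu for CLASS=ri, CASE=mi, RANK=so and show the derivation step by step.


underlying: oftu-epo-bo-fa
1. e -> o, i -> u / B C0 _: fires at position(s) 5: oftuopobofa
surface: oftuopobofa


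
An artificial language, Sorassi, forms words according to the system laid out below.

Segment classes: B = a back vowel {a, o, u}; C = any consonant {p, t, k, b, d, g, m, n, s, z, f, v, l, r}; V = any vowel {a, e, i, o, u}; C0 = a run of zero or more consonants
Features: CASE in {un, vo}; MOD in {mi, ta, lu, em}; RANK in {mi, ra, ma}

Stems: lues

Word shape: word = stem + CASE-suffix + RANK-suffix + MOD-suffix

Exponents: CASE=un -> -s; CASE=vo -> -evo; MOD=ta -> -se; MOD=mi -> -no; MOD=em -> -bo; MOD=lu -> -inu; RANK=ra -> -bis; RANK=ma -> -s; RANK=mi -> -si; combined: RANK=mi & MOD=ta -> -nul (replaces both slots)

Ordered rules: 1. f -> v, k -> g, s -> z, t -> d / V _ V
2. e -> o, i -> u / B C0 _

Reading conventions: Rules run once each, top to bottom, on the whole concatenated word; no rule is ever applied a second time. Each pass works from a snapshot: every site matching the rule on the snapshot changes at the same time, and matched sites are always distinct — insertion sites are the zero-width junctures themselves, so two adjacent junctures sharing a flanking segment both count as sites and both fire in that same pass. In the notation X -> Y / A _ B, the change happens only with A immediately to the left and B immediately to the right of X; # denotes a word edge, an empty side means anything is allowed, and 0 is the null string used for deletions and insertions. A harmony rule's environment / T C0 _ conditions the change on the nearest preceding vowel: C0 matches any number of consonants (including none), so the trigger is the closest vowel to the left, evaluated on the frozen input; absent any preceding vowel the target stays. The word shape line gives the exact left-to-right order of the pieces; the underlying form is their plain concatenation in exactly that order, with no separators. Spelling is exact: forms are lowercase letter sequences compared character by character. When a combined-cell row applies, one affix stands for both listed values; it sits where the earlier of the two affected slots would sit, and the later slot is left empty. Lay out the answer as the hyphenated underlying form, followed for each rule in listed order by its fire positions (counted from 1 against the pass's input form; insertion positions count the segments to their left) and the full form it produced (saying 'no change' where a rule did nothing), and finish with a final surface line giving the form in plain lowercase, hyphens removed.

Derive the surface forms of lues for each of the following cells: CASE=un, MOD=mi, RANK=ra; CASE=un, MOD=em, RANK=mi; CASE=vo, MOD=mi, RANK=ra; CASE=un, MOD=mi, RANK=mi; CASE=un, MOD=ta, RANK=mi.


cell CASE=un, MOD=mi, RANK=ra:
underlying: lues-s-bis-no
1. f -> v, k -> g, s -> z, t -> d / V _ V: no change
2. e -> o, i -> u / B C0 _: fires at position(s) 3: luossbisno
surface: luossbisno

cell CASE=un, MOD=em, RANK=mi:
underlying: lues-s-si-bo
1. f -> v, k -> g, s -> z, t -> d / V _ V: no change
2. e -> o, i -> u / B C0 _: fires at position(s) 3: luosssibo
surface: luosssibo

cell CASE=vo, MOD=mi, RANK=ra:
underlying: lues-evo-bis-no
1. f -> v, k -> g, s -> z, t -> d / V _ V: fires at position(s) 4: luezevobisno
2. e -> o, i -> u / B C0 _: fires at position(s) 3, 9: luozevobusno
surface: luozevobusno

cell CASE=un, MOD=mi, RANK=mi:
underlying: lues-s-si-no
1. f -> v, k -> g, s -> z, t -> d / V _ V: no change
2. e -> o, i -> u / B C0 _: fires at position(s) 3: luosssino
surface: luosssino

cell CASE=un, MOD=ta, RANK=mi:
underlying: lues-s-nul
1. f -> v, k -> g, s -> z, t -> d / V _ V: no change
2. e -> o, i -> u / B C0 _: fires at position(s) 3: luossnul
surface: luossnul


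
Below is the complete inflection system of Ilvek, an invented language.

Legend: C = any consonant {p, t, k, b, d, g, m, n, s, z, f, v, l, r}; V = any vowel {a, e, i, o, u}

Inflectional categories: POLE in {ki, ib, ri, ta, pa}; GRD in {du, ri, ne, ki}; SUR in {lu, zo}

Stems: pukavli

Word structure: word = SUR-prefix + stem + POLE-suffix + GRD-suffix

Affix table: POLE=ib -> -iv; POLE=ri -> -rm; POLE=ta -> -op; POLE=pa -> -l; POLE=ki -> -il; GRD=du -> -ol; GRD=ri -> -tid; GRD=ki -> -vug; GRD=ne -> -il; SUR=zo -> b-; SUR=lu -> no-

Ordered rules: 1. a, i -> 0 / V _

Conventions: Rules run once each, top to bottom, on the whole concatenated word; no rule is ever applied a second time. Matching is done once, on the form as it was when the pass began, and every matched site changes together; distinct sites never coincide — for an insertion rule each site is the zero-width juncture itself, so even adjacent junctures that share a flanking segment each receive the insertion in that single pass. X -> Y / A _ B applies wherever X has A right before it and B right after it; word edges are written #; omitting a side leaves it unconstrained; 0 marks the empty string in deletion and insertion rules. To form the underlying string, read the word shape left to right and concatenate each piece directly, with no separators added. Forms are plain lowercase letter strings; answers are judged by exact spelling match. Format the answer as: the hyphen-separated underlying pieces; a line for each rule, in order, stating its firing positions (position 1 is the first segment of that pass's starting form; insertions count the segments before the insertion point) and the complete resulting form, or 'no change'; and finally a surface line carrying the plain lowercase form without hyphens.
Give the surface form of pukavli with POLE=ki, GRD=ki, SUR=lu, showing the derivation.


underlying: no-pukavli-il-vug
1. a, i -> 0 / V _: fires at position(s) 10: nopukavlilvug
surface: nopukavlilvug


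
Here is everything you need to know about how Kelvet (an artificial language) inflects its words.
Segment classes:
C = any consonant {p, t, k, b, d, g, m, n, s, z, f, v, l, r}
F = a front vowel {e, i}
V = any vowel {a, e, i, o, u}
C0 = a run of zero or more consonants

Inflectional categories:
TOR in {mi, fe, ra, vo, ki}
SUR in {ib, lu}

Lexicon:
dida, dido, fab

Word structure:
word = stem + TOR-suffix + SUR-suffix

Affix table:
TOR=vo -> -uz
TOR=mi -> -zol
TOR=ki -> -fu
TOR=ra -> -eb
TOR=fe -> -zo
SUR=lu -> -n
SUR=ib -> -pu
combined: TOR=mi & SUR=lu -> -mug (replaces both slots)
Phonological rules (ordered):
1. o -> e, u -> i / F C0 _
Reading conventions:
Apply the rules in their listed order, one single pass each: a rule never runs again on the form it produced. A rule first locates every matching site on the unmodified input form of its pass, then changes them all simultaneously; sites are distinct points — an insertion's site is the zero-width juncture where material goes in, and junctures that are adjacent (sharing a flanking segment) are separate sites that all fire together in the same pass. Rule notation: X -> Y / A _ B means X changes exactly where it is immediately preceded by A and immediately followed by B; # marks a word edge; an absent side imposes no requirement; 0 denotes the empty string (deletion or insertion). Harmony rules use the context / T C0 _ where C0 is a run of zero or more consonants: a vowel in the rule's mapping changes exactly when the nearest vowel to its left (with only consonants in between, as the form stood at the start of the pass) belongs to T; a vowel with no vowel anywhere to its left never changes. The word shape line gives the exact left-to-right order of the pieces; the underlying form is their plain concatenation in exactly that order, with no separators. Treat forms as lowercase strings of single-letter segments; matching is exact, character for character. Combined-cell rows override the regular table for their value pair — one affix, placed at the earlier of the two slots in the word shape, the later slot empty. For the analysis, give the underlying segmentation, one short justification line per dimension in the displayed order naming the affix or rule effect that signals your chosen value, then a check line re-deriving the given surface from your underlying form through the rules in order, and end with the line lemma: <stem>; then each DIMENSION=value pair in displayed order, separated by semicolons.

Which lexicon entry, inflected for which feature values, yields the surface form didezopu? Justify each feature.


underlying: dido-zo-pu
TOR=fe - signalled by the affix -zo
SUR=ib - signalled by the affix -pu
check: didozopu -> didezopu
lemma: dido; TOR=fe; SUR=ib


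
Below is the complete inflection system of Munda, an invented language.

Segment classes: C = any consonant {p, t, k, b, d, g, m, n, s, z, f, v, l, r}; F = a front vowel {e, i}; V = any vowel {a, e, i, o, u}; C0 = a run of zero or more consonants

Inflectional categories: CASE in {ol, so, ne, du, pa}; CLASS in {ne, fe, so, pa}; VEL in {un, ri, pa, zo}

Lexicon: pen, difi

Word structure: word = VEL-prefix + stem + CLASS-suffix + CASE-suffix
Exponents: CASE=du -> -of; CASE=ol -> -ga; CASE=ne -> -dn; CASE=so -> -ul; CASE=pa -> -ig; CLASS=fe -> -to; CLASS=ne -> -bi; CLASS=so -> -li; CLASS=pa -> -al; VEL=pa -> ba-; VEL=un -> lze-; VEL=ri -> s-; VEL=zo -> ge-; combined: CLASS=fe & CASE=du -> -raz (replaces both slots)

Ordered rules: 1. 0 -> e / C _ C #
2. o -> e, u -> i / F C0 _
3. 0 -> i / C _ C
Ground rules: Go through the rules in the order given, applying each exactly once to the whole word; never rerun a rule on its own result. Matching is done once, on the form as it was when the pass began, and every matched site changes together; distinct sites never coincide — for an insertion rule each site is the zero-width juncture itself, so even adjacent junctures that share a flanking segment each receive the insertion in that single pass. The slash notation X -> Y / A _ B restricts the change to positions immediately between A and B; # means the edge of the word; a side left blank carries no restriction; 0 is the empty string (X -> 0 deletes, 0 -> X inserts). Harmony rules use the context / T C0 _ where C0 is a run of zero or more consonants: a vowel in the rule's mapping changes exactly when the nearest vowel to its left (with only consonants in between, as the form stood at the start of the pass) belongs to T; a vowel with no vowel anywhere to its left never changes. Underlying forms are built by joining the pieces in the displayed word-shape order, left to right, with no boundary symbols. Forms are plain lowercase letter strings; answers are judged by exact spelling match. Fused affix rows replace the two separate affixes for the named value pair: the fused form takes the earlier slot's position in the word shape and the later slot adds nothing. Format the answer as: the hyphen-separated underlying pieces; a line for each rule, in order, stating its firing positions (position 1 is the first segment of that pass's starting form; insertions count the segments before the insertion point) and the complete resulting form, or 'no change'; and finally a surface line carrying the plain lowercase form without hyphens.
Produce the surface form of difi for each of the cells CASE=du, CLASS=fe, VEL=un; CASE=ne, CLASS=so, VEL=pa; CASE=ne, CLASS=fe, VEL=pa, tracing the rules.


cell CASE=du, CLASS=fe, VEL=un:
underlying: lze-difi-raz
1. 0 -> e / C _ C #: no change
2. o -> e, u -> i / F C0 _: no change
3. 0 -> i / C _ C: inserts after position(s) 1: lizedifiraz
surface: lizedifiraz

cell CASE=ne, CLASS=so, VEL=pa:
underlying: ba-difi-li-dn
1. 0 -> e / C _ C #: inserts after position(s) 9: badifiliden
2. o -> e, u -> i / F C0 _: no change
3. 0 -> i / C _ C: no change
surface: badifiliden

cell CASE=ne, CLASS=fe, VEL=pa:
underlying: ba-difi-to-dn
1. 0 -> e / C _ C #: inserts after position(s) 9: badifitoden
2. o -> e, u -> i / F C0 _: fires at position(s) 8: badifiteden
3. 0 -> i / C _ C: no change
surface: badifiteden


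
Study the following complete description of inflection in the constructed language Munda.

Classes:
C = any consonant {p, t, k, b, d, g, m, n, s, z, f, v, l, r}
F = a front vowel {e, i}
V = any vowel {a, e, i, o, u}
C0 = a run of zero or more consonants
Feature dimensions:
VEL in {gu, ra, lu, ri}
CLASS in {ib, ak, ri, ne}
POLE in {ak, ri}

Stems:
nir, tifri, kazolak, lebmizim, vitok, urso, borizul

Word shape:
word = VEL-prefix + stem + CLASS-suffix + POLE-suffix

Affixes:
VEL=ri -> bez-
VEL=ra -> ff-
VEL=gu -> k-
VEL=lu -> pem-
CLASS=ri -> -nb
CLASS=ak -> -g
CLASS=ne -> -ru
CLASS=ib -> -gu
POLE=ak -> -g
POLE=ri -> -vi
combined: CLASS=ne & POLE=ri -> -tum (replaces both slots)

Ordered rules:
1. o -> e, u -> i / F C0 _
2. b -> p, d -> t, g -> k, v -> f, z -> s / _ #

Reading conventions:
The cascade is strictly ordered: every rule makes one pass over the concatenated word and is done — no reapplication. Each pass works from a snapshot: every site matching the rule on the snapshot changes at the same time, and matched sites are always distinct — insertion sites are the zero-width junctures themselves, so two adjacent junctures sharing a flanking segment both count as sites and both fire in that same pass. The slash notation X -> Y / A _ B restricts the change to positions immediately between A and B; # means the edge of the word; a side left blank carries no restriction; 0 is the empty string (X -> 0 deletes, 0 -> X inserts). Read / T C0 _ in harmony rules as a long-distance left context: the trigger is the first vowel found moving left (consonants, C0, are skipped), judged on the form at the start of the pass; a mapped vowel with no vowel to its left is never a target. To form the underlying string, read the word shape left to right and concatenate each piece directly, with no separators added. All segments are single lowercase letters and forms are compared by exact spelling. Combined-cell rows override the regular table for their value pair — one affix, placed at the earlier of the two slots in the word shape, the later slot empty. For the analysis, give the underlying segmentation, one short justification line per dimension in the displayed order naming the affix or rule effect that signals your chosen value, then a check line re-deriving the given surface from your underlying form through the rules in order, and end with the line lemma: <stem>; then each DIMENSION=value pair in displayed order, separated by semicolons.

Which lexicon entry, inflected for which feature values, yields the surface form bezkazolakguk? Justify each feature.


underlying: bez-kazolak-gu-g
VEL=ri - signalled by the affix bez-
CLASS=ib - signalled by the affix -gu
POLE=ak - signalled by the affix -g
check: bezkazolakgug -> bezkazolakgug -> bezkazolakguk
lemma: kazolak; VEL=ri; CLASS=ib; POLE=ak


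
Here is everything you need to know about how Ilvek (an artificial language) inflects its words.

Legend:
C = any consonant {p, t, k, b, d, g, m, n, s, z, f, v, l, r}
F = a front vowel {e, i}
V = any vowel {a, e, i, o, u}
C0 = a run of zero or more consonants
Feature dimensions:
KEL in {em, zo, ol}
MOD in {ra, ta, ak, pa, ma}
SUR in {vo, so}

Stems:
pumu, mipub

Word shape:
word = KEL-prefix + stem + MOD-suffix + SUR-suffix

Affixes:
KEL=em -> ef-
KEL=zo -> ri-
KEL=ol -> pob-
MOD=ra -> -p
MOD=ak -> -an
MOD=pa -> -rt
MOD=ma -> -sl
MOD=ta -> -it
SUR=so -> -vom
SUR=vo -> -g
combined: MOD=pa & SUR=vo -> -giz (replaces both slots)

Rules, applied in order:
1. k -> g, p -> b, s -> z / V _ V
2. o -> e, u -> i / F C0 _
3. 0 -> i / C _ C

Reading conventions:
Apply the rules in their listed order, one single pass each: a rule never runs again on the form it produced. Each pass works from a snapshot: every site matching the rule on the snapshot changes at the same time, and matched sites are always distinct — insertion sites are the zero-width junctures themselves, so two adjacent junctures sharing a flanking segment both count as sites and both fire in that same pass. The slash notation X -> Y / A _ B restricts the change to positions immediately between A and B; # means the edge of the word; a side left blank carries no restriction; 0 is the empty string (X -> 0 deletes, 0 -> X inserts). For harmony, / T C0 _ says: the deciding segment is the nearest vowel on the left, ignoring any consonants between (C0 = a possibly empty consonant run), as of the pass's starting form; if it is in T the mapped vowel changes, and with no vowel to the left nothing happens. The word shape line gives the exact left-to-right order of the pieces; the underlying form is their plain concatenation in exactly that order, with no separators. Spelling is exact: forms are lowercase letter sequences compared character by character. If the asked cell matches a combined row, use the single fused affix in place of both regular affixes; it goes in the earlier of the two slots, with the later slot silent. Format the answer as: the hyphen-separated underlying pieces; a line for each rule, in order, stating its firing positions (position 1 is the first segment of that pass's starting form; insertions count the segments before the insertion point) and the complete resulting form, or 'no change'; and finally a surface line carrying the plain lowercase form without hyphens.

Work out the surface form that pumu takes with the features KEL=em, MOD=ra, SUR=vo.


underlying: ef-pumu-p-g
1. k -> g, p -> b, s -> z / V _ V: no change
2. o -> e, u -> i / F C0 _: fires at position(s) 4: efpimupg
3. 0 -> i / C _ C: inserts after position(s) 2, 7: efipimupig
surface: efipimupig
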